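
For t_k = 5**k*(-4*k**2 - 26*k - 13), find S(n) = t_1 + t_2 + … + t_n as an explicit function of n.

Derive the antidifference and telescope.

r(k) = 5*(4*k**2 + 34*k + 43)/(4*k**2 + 26*k + 13) after simplifying.
Normal form (A,B,C) = (5, 1, k**2 + 13*k/2 + 13/4).
Set up (5)·f(k+1) − (1)·f(k) − (k**2 + 13*k/2 + 13/4) = 0.
deg f ≤ 2 (via 0,0,2).
Solving with deg f ≤ 2: f(k) = (k**2 + 4*k - 3)/4.
Certificate R = B(k−1)f/C = (k**2 + 4*k - 3)/(4*k**2 + 26*k + 13) gives s_k = 5**k*(-k**2 - 4*k + 3).
Check: Δs_k = 5**k*(-4*k**2 - 26*k - 13). ✓
Telescope: S(n) = s_(n+1) − s_(1) = 5**(n + 1)*(-n**2 - 6*n - 2) − (-10) = -5*5**n*n**2 - 30*5**n*n - 10*5**n + 10.

S(n) = -5*5**n*n**2 - 30*5**n*n - 10*5**n + 10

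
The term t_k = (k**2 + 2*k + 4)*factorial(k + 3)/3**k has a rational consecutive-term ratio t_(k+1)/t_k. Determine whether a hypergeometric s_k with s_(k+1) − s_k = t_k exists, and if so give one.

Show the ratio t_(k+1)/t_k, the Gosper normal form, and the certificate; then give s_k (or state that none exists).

s_k = 3**(1 - k)*k*factorial(k + 3)

t_(k+1)/t_k = (k + 4)*(2*k + (k + 1)**2 + 6)/(3*(k**2 + 2*k + 4)).
Take A(k)=k/3 + 4/3, B(k)=1, C(k)=k**2 + 2*k + 4.
f must satisfy (k/3 + 4/3)·f(k+1) − (1)·f(k) = k**2 + 2*k + 4.
Bound: deg f ≤ 1.
Solve for f: f(k) = 3*k (degree 1 ≤ 1).
So s_k = (B(k−1)f/C)·t_k = (3*k/(k**2 + 2*k + 4))·t_k = 3**(1 - k)*k*factorial(k + 3).
Δs = (k**2 + 2*k + 4)*factorial(k + 3)/3**k, as required.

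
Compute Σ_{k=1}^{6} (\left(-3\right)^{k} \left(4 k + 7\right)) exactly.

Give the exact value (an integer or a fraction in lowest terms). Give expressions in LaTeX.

Σ = 17490

Step 1: r(k) = 3*(-4*k - 11)/(4*k + 7).
Gosper form: A/B · C(k+1)/C(k) with A=-3, B=1, C=k + 7/4.
Solve (-3)·f(k+1) − (1)·f(k) = k + 7/4.
Degrees (0,0,1) ⇒ d ≤ 1.
Solving with deg f ≤ 1: f(k) = -(k + 1)/4.
Get s_k = R·t_k = (-3)**k*(-k - 1) with R(k) = B(k−1)f(k)/C(k) = -(k + 1)/(4*k + 7).
Δs = (-3)**k*(4*k + 7), as required.
Evaluate s at k=7 and k=1: 17496 and 6; difference 17490.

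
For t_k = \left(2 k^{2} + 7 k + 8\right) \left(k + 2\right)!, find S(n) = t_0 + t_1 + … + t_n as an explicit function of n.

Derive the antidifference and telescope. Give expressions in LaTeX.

S(n) = 2 n \left(n + 3\right)! + 3 \left(n + 3\right)! - 2

Step 1: r(k) = (k + 3)*(7*k + 2*(k + 1)**2 + 15)/(2*k**2 + 7*k + 8).
Factor: A=k + 3; B=1; C=k**2 + 7*k/2 + 4.
Solve (k + 3)·f(k+1) − (1)·f(k) = k**2 + 7*k/2 + 4.
From deg A=1, deg B=0, deg C=2: d=1.
Solving with deg f ≤ 1: f(k) = (2*k + 1)/2.
Certificate R = B(k−1)f/C = (2*k + 1)/(2*k**2 + 7*k + 8) gives s_k = (2*k + 1)*factorial(k + 2).
Δs = (2*k**2 + 7*k + 8)*factorial(k + 2), as required.
Σ_(k=0)^n t_k = s_(n+1) − s_(0) = ((2*n + 3)*factorial(n + 3)) − (2), i.e. 2*n*factorial(n + 3) + 3*factorial(n + 3) - 2.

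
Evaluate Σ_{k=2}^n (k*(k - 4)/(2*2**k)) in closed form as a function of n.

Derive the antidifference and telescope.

Step 1: r(k) = (k - 3)*(k + 1)/(2*k*(k - 4)).
Gosper form: A/B · C(k+1)/C(k) with A=1/2, B=1, C=k**2 - 4*k.
Set up (1/2)·f(k+1) − (1)·f(k) − (k**2 - 4*k) = 0.
Degrees (0,0,2) ⇒ d ≤ 2.
Match coefficients ⇒ f(k) = -2*(k**2 - 2*k - 1).
R(k) = B(k−1)·f(k)/C(k) = -2*(k**2 - 2*k - 1)/(k*(k - 4)); s_k = R·t_k = (-k**2 + 2*k + 1)/2**k.
Δs = k*(k - 4)/(2*2**k), as required.
s_(n+1) = 2**(-n - 1)*(2 - n**2) and s_(2) = 1/4, so S(n) = 2**(-n - 2)*(-2**n - 2*n**2 + 4).

S(n) = 2**(-n - 2)*(-2**n - 2*n**2 + 4)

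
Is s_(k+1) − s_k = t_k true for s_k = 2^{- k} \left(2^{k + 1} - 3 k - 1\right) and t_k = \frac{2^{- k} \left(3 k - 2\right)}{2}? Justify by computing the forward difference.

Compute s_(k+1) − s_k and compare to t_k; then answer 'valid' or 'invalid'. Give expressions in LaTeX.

valid; difference matches t_k

s_(k+1) = (4*2**k - 3*k - 4)/(2*2**k)
s_(k+1) − s_k = (3*k - 2)/(2*2**k)
(s_(k+1) − s_k) − t_k = 0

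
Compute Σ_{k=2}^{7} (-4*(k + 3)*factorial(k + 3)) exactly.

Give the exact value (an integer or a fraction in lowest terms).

The ratio is (k + 4)**2/(k + 3).
Gosper form: A/B · C(k+1)/C(k) with A=k + 4, B=1, C=k + 3.
Solve (k + 4)·f(k+1) − (1)·f(k) = k + 3.
deg f ≤ 0 (via 1,0,1).
Solving with deg f ≤ 0: f(k) = 1.
Get s_k = R·t_k = -4*factorial(k + 3) with R(k) = B(k−1)f(k)/C(k) = 1/(k + 3).
Δs = -4*(k + 3)*factorial(k + 3), as required.
Σ_(k=2)^(7) t_k = s_(8) − s_(2) = -159667200 − (-480) = -159666720.

Σ = -159666720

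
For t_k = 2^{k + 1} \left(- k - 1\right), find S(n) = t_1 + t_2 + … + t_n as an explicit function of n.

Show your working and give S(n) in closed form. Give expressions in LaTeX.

r(k) = 2*(k + 2)/(k + 1) after simplifying.
Take A(k)=2, B(k)=1, C(k)=k + 1.
Set up (2)·f(k+1) − (1)·f(k) − (k + 1) = 0.
Degrees (0,0,1) ⇒ d ≤ 1.
Solving with deg f ≤ 1: f(k) = k - 1.
Certificate R = B(k−1)f/C = (k - 1)/(k + 1) gives s_k = 2**(k + 1)*(1 - k).
s_(k+1) − s_k = 2**(k + 1)*(-k - 1) = t_k.
Σ_(k=1)^n t_k = s_(n+1) − s_(1) = (-2**(n + 2)*n) − (0), i.e. -2**(n + 2)*n.

S(n) = - 2^{n + 2} n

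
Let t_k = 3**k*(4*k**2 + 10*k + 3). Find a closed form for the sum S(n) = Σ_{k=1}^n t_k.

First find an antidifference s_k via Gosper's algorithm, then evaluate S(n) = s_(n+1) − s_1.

S(n) = 6*3**n*n**2 + 9*3**n*n + 3*3**n - 3

Step 1: r(k) = 3*(4*k**2 + 18*k + 17)/(4*k**2 + 10*k + 3).
A = 3, B = 1, C = k**2 + 5*k/2 + 3/4.
Need (3)·f(k+1) − (1)·f(k) = k**2 + 5*k/2 + 3/4.
deg f ≤ 2 (via 0,0,2).
Solving with deg f ≤ 2: f(k) = k*(2*k - 1)/4.
Then R = B(k−1)f/C = k*(2*k - 1)/(4*k**2 + 10*k + 3), so s_k = R(k)·t_k = 3**k*k*(2*k - 1).
s_(k+1) − s_k = 3**k*(4*k**2 + 10*k + 3) = t_k.
Σ_(k=1)^n t_k = s_(n+1) − s_(1) = (3**(n + 1)*(2*n**2 + 3*n + 1)) − (3), i.e. 6*3**n*n**2 + 9*3**n*n + 3*3**n - 3.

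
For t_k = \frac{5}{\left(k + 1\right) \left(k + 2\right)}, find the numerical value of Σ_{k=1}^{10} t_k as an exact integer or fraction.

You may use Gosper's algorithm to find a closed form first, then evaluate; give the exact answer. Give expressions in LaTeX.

Σ = 25/12

r(k) = (k + 1)/(k + 3) after simplifying.
Take A(k)=k + 1, B(k)=k + 3, C(k)=1.
Need (k + 1)·f(k+1) − (k + 2)·f(k) = 1.
deg f ≤ 1 (via 1,1,0).
Solve for f: f(k) = k (degree 1 ≤ 1).
Then R = B(k−1)f/C = k*(k + 2), so s_k = R(k)·t_k = 5*k/(k + 1).
Check: Δs_k = 5/(k**2 + 3*k + 2). ✓
Telescoping: Σ = s_(11) − s_(1) = 55/12 − (5/2) = 25/12.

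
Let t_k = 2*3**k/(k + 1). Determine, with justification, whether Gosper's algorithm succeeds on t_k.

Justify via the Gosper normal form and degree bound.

The ratio is 3*(k + 1)/(k + 2).
So A=3*k + 3 and B=k + 2, with C=1.
Solve (3*k + 3)·f(k+1) − (k + 1)·f(k) = 1.
d = -1 from the (1,1,0) case.
Bound -1 < 0, so the key equation has no polynomial solution.

No; the degree bound rules out any f.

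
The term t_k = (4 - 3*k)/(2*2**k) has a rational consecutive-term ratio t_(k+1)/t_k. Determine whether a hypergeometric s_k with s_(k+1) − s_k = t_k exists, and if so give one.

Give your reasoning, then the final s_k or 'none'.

s_k = (3*k - 1)/2**k

r(k) = (3*k - 1)/(2*(3*k - 4)) after simplifying.
Take A(k)=1/2, B(k)=1, C(k)=k - 4/3.
Need (1/2)·f(k+1) − (1)·f(k) = k - 4/3.
d = 1 from the (0,0,1) case.
A polynomial solution: f(k) = -2*(3*k - 1)/3.
R(k) = B(k−1)·f(k)/C(k) = -2*(3*k - 1)/(3*k - 4); s_k = R·t_k = (3*k - 1)/2**k.
Verify: (4 - 3*k)/(2*2**k) matches t_k.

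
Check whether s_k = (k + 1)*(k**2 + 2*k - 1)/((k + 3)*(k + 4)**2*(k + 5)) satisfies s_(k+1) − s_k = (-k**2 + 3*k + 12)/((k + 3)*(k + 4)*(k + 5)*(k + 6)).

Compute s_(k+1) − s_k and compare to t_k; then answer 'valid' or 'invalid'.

Invalid: residual 3*(2*k**3 + 9*k**2 - 13*k - 54)/(k**6 + 27*k**5 + 301*k**4 + 1773*k**3 + 5818*k**2 + 10080*k + 7200) ≠ 0.

s_(k+1) = (k + 2)*(2*k + (k + 1)**2 + 1)/((k + 4)*(k + 5)**2*(k + 6))
s_(k+1) − s_k = (-k**4 + 46*k**2 + 129*k + 78)/(k**6 + 27*k**5 + 301*k**4 + 1773*k**3 + 5818*k**2 + 10080*k + 7200)
(s_(k+1) − s_k) − t_k = 3*(2*k**3 + 9*k**2 - 13*k - 54)/(k**6 + 27*k**5 + 301*k**4 + 1773*k**3 + 5818*k**2 + 10080*k + 7200)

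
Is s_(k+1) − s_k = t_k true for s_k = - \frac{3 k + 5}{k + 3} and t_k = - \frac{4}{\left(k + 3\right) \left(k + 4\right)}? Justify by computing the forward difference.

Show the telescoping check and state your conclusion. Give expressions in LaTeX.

s_(k+1) = (-3*k - 8)/(k + 4)
s_(k+1) − s_k = -4/(k**2 + 7*k + 12)
(s_(k+1) − s_k) − t_k = 0

Valid — Δs_k = t_k.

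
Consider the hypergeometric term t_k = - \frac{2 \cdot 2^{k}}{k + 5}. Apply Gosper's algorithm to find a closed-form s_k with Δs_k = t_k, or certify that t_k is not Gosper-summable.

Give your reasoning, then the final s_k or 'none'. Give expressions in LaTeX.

none — t_k is not Gosper-summable

r(k) = 2*(k + 5)/(k + 6) after simplifying.
So A=2*k + 10 and B=k + 6, with C=1.
f must satisfy (2*k + 10)·f(k+1) − (k + 5)·f(k) = 1.
From deg A=1, deg B=1, deg C=0: d=-1.
Negative degree bound (-1): no f exists, t_k not Gosper-summable.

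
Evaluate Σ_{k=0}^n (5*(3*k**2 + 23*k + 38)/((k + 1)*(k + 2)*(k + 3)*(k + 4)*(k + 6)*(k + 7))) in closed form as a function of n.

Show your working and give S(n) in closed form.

S(n) = 5*(n**3 + 13*n**2 + 50*n + 38)/(18*(n**3 + 13*n**2 + 50*n + 56))

Compute t_(k+1)/t_k: get (k + 1)*(k + 6)*(23*k + 3*(k + 1)**2 + 61)/((k + 5)*(k + 8)*(3*k**2 + 23*k + 38)).
Factor: A=k + 1; B=k + 8; C=k**3 + 38*k**2/3 + 51*k + 190/3.
Key eq: (k + 1)·f(k+1) = (k + 7)·f(k) + (k**3 + 38*k**2/3 + 51*k + 190/3).
Bound: deg f ≤ 6.
Solve for f: f(k) = k*(k + 2)*(k + 4)*(k + 5)*(k**2 + 10*k + 27)/54 (degree 6 ≤ 6).
Then R = B(k−1)f/C = k*(k + 2)*(k + 4)*(k + 7)*(k**2 + 10*k + 27)/(18*(3*k**2 + 23*k + 38)), so s_k = R(k)·t_k = 5*k*(k**2 + 10*k + 27)/(18*(k**3 + 10*k**2 + 27*k + 18)).
s_(k+1) − s_k = 5*(3*k**2 + 23*k + 38)/(k**6 + 23*k**5 + 207*k**4 + 925*k**3 + 2144*k**2 + 2412*k + 1008) = t_k.
Telescope: S(n) = s_(n+1) − s_(0) = 5*(n**3 + 13*n**2 + 50*n + 38)/(18*(n**3 + 13*n**2 + 50*n + 56)) − (0) = 5*(n**3 + 13*n**2 + 50*n + 38)/(18*(n**3 + 13*n**2 + 50*n + 56)).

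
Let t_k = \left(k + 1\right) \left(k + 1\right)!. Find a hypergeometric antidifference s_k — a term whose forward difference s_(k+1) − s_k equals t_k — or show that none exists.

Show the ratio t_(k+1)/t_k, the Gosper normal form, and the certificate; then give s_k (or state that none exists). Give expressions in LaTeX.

t_(k+1)/t_k = (k + 2)**2/(k + 1).
Normal form (A,B,C) = (k + 2, 1, k + 1).
Key eq: (k + 2)·f(k+1) = (1)·f(k) + (k + 1).
d = 0 from the (1,0,1) case.
A polynomial solution: f(k) = 1.
Certificate R = B(k−1)f/C = 1/(k + 1) gives s_k = factorial(k + 1).
s_(k+1) − s_k = (k + 1)*factorial(k + 1) = t_k.

s_k = \left(k + 1\right)!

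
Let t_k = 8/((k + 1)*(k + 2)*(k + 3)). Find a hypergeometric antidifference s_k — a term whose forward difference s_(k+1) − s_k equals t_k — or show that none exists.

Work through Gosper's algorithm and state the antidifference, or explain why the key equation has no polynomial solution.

Compute t_(k+1)/t_k: get (k + 1)/(k + 4).
Factor: A=k + 1; B=k + 4; C=1.
Solve (k + 1)·f(k+1) − (k + 3)·f(k) = 1.
Bound: deg f ≤ 2.
Solving with deg f ≤ 2: f(k) = k*(k + 3)/4.
Certificate R = B(k−1)f/C = k*(k + 3)**2/4 gives s_k = 2*k*(k + 3)/((k + 1)*(k + 2)).
s_(k+1) − s_k = 8/(k**3 + 6*k**2 + 11*k + 6) = t_k.

s_k = 2*k*(k + 3)/((k + 1)*(k + 2))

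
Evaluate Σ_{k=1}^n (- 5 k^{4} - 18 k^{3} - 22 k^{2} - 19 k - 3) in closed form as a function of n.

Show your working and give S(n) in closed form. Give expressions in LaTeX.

S(n) = n \left(- n^{4} - 7 n^{3} - 18 n^{2} - 25 n - 16\right)

The ratio is (5*k**4 + 38*k**3 + 106*k**2 + 137*k + 67)/(5*k**4 + 18*k**3 + 22*k**2 + 19*k + 3).
Gosper form: A/B · C(k+1)/C(k) with A=1, B=1, C=k**4 + 18*k**3/5 + 22*k**2/5 + 19*k/5 + 3/5.
Set up (1)·f(k+1) − (1)·f(k) − (k**4 + 18*k**3/5 + 22*k**2/5 + 19*k/5 + 3/5) = 0.
deg f ≤ 5 (via 0,0,4).
Solve for f: f(k) = k*(k**4 + 2*k**3 + 3*k - 3)/5 (degree 5 ≤ 5).
Certificate R = B(k−1)f/C = k*(k**4 + 2*k**3 + 3*k - 3)/(5*k**4 + 18*k**3 + 22*k**2 + 19*k + 3) gives s_k = k*(-k**4 - 2*k**3 - 3*k + 3).
Verify: -5*k**4 - 18*k**3 - 22*k**2 - 19*k - 3 matches t_k.
Σ_(k=1)^n t_k = s_(n+1) − s_(1) = (-n**5 - 7*n**4 - 18*n**3 - 25*n**2 - 16*n - 3) − (-3), i.e. n*(-n**4 - 7*n**3 - 18*n**2 - 25*n - 16).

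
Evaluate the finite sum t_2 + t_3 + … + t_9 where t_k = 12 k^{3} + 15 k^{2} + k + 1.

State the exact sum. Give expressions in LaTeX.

Σ = 28600

Compute t_(k+1)/t_k: get (12*k**3 + 51*k**2 + 67*k + 29)/(12*k**3 + 15*k**2 + k + 1).
A = 1, B = 1, C = k**3 + 5*k**2/4 + k/12 + 1/12.
Key eq: (1)·f(k+1) = (1)·f(k) + (k**3 + 5*k**2/4 + k/12 + 1/12).
From deg A=0, deg B=0, deg C=3: d=4.
Solving with deg f ≤ 4: f(k) = k*(3*k**3 - k**2 - 4*k + 3)/12.
Then R = B(k−1)f/C = k*(3*k**3 - k**2 - 4*k + 3)/(12*k**3 + 15*k**2 + k + 1), so s_k = R(k)·t_k = k*(3*k**3 - k**2 - 4*k + 3).
Δs = 12*k**3 + 15*k**2 + k + 1, as required.
Σ_(k=2)^(9) t_k = s_(10) − s_(2) = 28630 − (30) = 28600.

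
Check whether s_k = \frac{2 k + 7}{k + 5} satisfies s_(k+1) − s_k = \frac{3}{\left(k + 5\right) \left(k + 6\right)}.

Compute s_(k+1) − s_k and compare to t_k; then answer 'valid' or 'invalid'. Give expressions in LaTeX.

valid; difference matches t_k

s_(k+1) = (2*k + 9)/(k + 6)
s_(k+1) − s_k = 3/(k**2 + 11*k + 30)
(s_(k+1) − s_k) − t_k = 0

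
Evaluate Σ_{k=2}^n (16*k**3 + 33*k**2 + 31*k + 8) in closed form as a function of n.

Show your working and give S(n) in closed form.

S(n) = 4*n**4 + 19*n**3 + 36*n**2 + 29*n - 88

Ratio r(k) = (16*k**3 + 81*k**2 + 145*k + 88)/(16*k**3 + 33*k**2 + 31*k + 8).
Normal form (A,B,C) = (1, 1, k**3 + 33*k**2/16 + 31*k/16 + 1/2).
Key eq: (1)·f(k+1) = (1)·f(k) + (k**3 + 33*k**2/16 + 31*k/16 + 1/2).
Bound: deg f ≤ 4.
Coefficient equations give f(k) = k*(4*k**3 + 3*k**2 + 3*k - 2)/16.
So s_k = (B(k−1)f/C)·t_k = (k*(4*k**3 + 3*k**2 + 3*k - 2)/(16*k**3 + 33*k**2 + 31*k + 8))·t_k = k*(4*k**3 + 3*k**2 + 3*k - 2).
Δs = 16*k**3 + 33*k**2 + 31*k + 8, as required.
s_(n+1) = 4*n**4 + 19*n**3 + 36*n**2 + 29*n + 8 and s_(2) = 96, so S(n) = 4*n**4 + 19*n**3 + 36*n**2 + 29*n - 88.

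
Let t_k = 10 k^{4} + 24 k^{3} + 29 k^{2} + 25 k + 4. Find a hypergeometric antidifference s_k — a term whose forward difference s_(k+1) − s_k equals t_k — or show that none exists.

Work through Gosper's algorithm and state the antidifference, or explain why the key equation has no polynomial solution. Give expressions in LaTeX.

Ratio r(k) = (10*k**4 + 64*k**3 + 161*k**2 + 195*k + 92)/(10*k**4 + 24*k**3 + 29*k**2 + 25*k + 4).
Normal form (A,B,C) = (1, 1, k**4 + 12*k**3/5 + 29*k**2/10 + 5*k/2 + 2/5).
Solve (1)·f(k+1) − (1)·f(k) = k**4 + 12*k**3/5 + 29*k**2/10 + 5*k/2 + 2/5.
From deg A=0, deg B=0, deg C=4: d=5.
Coefficient equations give f(k) = k*(2*k**4 + k**3 + k**2 + 4*k - 4)/10.
Then R = B(k−1)f/C = k*(2*k**4 + k**3 + k**2 + 4*k - 4)/(10*k**4 + 24*k**3 + 29*k**2 + 25*k + 4), so s_k = R(k)·t_k = k*(2*k**4 + k**3 + k**2 + 4*k - 4).
s_(k+1) − s_k = 10*k**4 + 24*k**3 + 29*k**2 + 25*k + 4 = t_k.

s_k = k \left(2 k^{4} + k^{3} + k^{2} + 4 k - 4\right)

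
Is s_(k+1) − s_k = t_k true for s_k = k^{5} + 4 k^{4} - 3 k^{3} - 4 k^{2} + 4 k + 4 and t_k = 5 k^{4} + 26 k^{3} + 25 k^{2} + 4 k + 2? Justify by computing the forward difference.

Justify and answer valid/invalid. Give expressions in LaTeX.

s_(k+1) = k**5 + 9*k**4 + 23*k**3 + 21*k**2 + 8*k + 6
s_(k+1) − s_k = 5*k**4 + 26*k**3 + 25*k**2 + 4*k + 2
(s_(k+1) − s_k) − t_k = 0

Valid — Δs_k = t_k.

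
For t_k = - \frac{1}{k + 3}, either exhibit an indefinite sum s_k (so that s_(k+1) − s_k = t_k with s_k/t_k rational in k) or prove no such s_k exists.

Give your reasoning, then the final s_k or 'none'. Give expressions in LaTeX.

none — t_k is not Gosper-summable

Step 1: r(k) = (k + 3)/(k + 4).
A = k + 3, B = k + 4, C = 1.
Set up (k + 3)·f(k+1) − (k + 3)·f(k) − (1) = 0.
Degrees (1,1,0) ⇒ d ≤ 0.
f = c0 ⇒ A·f(k+1) − B(k−1)·f(k) − C = -1. The system {-1 = 0} is inconsistent; no antidifference.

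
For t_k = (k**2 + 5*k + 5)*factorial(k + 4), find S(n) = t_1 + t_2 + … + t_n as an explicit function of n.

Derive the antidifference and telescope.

S(n) = n*factorial(n + 5) + factorial(n + 5) - 120

Ratio r(k) = (k + 5)*(5*k + (k + 1)**2 + 10)/(k**2 + 5*k + 5).
Normal form (A,B,C) = (k + 5, 1, k**2 + 5*k + 5).
Set up (k + 5)·f(k+1) − (1)·f(k) − (k**2 + 5*k + 5) = 0.
d = 1 from the (1,0,2) case.
Coefficient equations give f(k) = k.
Then R = B(k−1)f/C = k/(k**2 + 5*k + 5), so s_k = R(k)·t_k = k*factorial(k + 4).
Check: Δs_k = (k**2 + 5*k + 5)*factorial(k + 4). ✓
s_(n+1) = (n + 1)*factorial(n + 5) and s_(1) = 120, so S(n) = n*factorial(n + 5) + factorial(n + 5) - 120.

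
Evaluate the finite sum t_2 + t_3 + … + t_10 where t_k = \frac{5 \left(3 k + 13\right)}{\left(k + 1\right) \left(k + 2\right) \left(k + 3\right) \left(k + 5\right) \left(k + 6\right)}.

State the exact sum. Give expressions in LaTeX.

Σ = 335/5824

t_(k+1)/t_k = (k + 1)*(k + 5)*(3*k + 16)/((k + 4)*(k + 7)*(3*k + 13)).
Factor: A=k + 1; B=k + 7; C=k**2 + 25*k/3 + 52/3.
Key eq: (k + 1)·f(k+1) = (k + 6)·f(k) + (k**2 + 25*k/3 + 52/3).
Degrees (1,1,2) ⇒ d ≤ 5.
A polynomial solution: f(k) = k*(k + 3)*(k + 4)*(k**2 + 8*k + 17)/30.
So s_k = (B(k−1)f/C)·t_k = (k*(k + 3)*(k + 6)*(k**2 + 8*k + 17)/(10*(3*k + 13)))·t_k = k*(k**2 + 8*k + 17)/(2*(k**3 + 8*k**2 + 17*k + 10)).
s_(k+1) − s_k = 5*(3*k + 13)/(k**5 + 17*k**4 + 107*k**3 + 307*k**2 + 396*k + 180) = t_k.
Sum = s_(11) − s_(2); s_(11) = 1243/2496, s_(2) = 37/84 ⇒ 335/5824.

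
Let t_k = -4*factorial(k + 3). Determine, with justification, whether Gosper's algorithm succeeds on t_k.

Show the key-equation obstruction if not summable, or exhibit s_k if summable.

r(k) = k + 4 after simplifying.
Normal form (A,B,C) = (k + 4, 1, 1).
Solve (k + 4)·f(k+1) − (1)·f(k) = 1.
deg f ≤ -1 (via 1,0,0).
Bound -1 < 0, so the key equation has no polynomial solution.

No — key equation has no polynomial f.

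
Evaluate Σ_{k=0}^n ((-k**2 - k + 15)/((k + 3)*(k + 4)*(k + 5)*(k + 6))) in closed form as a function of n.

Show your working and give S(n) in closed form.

Step 1: r(k) = (k + 3)*(k + (k + 1)**2 - 14)/((k + 7)*(k**2 + k - 15)).
Normal form (A,B,C) = (k + 3, k + 7, k**2 + k - 15).
Solve (k + 3)·f(k+1) − (k + 6)·f(k) = k**2 + k - 15.
d = 3 from the (1,1,2) case.
Solving with deg f ≤ 3: f(k) = -k*(k + 4).
R(k) = B(k−1)·f(k)/C(k) = -k*(k + 4)*(k + 6)/(k**2 + k - 15); s_k = R·t_k = k/((k + 3)*(k + 5)).
s_(k+1) − s_k = (-k**2 - k + 15)/(k**4 + 18*k**3 + 119*k**2 + 342*k + 360) = t_k.
Evaluate: s_(n+1) = (n + 1)/(n**2 + 10*n + 24); subtract s_(0) = 0 ⇒ S(n) = (n + 1)/(n**2 + 10*n + 24).

S(n) = (n + 1)/(n**2 + 10*n + 24)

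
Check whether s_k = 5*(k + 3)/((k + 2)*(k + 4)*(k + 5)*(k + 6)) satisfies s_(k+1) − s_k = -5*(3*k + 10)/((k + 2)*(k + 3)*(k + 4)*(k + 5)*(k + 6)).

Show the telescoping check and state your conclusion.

s_(k+1) = 5*(k + 4)/((k + 3)*(k + 5)*(k + 6)*(k + 7))
s_(k+1) − s_k = 5*(-3*k**2 - 19*k - 31)/(k**6 + 27*k**5 + 295*k**4 + 1665*k**3 + 5104*k**2 + 8028*k + 5040)
(s_(k+1) − s_k) − t_k = 15*(4*k + 13)/(k**6 + 27*k**5 + 295*k**4 + 1665*k**3 + 5104*k**2 + 8028*k + 5040)

Invalid: residual 15*(4*k + 13)/(k**6 + 27*k**5 + 295*k**4 + 1665*k**3 + 5104*k**2 + 8028*k + 5040) ≠ 0.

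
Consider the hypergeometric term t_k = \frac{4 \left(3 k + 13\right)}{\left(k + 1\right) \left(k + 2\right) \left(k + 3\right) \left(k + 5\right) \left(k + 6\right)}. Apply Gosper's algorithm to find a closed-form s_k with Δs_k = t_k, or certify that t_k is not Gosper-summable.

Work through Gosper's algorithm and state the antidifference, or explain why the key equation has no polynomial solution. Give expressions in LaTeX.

s_k = \frac{2 k \left(k^{2} + 8 k + 17\right)}{5 \left(k^{3} + 8 k^{2} + 17 k + 10\right)}

The ratio is (k + 1)*(k + 5)*(3*k + 16)/((k + 4)*(k + 7)*(3*k + 13)).
So A=k + 1 and B=k + 7, with C=k**2 + 25*k/3 + 52/3.
f must satisfy (k + 1)·f(k+1) − (k + 6)·f(k) = k**2 + 25*k/3 + 52/3.
deg f ≤ 5 (via 1,1,2).
A polynomial solution: f(k) = k*(k + 3)*(k + 4)*(k**2 + 8*k + 17)/30.
Then R = B(k−1)f/C = k*(k + 3)*(k + 6)*(k**2 + 8*k + 17)/(10*(3*k + 13)), so s_k = R(k)·t_k = 2*k*(k**2 + 8*k + 17)/(5*(k**3 + 8*k**2 + 17*k + 10)).
Verify: 4*(3*k + 13)/(k**5 + 17*k**4 + 107*k**3 + 307*k**2 + 396*k + 180) matches t_k.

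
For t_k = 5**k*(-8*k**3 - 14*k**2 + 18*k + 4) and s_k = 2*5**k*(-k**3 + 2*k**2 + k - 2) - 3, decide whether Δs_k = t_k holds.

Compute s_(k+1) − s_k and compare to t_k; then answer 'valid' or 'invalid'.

s_(k+1) = 10*5**k*(k - (k + 1)**3 + 2*(k + 1)**2 - 1) - 3
s_(k+1) − s_k = 5**k*(-8*k**3 - 14*k**2 + 18*k + 4)
(s_(k+1) − s_k) − t_k = 0

Valid — Δs_k = t_k.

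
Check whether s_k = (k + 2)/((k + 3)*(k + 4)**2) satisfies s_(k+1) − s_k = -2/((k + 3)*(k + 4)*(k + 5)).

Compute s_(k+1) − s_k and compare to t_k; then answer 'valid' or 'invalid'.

s_(k+1) = (k + 3)/((k + 4)*(k + 5)**2)
s_(k+1) − s_k = (-(k + 2)*(k + 5)**2 + (k + 3)**2*(k + 4))/((k + 3)*(k + 4)**2*(k + 5)**2)
(s_(k+1) − s_k) − t_k = 2*(3*k + 13)/(k**5 + 21*k**4 + 175*k**3 + 723*k**2 + 1480*k + 1200)

Invalid: residual 2*(3*k + 13)/(k**5 + 21*k**4 + 175*k**3 + 723*k**2 + 1480*k + 1200) ≠ 0.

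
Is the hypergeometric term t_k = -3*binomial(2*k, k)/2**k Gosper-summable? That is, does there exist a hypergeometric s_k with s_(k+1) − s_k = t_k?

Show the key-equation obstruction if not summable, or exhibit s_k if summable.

Step 1: r(k) = (2*k + 1)/(k + 1).
So A=2*k + 1 and B=k + 1, with C=1.
Set up (2*k + 1)·f(k+1) − (k)·f(k) − (1) = 0.
d = -1 from the (1,1,0) case.
Bound -1 < 0, so the key equation has no polynomial solution.

No; the degree bound rules out any f.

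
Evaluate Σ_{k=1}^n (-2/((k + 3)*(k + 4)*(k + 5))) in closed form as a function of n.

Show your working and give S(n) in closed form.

Ratio r(k) = (k + 3)/(k + 6).
Normal form (A,B,C) = (k + 3, k + 6, 1).
Set up (k + 3)·f(k+1) − (k + 5)·f(k) − (1) = 0.
From deg A=1, deg B=1, deg C=0: d=2.
Coefficient equations give f(k) = k*(k + 7)/24.
Then R = B(k−1)f/C = k*(k + 5)*(k + 7)/24, so s_k = R(k)·t_k = k*(-k - 7)/(12*(k + 3)*(k + 4)).
Δs = -2/(k**3 + 12*k**2 + 47*k + 60), as required.
Telescope: S(n) = s_(n+1) − s_(1) = (-n**2 - 9*n - 8)/(12*(n**2 + 9*n + 20)) − (-1/30) = n*(-n - 9)/(20*(n**2 + 9*n + 20)).

S(n) = n*(-n - 9)/(20*(n**2 + 9*n + 20))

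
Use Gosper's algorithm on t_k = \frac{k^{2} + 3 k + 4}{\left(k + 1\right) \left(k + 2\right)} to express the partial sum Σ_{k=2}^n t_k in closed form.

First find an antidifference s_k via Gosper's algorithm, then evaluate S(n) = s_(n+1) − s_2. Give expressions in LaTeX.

S(n) = \frac{3 n^{2} + 5 n - 8}{3 \left(n + 2\right)}

Ratio r(k) = (k + 1)*(3*k + (k + 1)**2 + 7)/((k + 3)*(k**2 + 3*k + 4)).
Take A(k)=k + 1, B(k)=k + 3, C(k)=k**2 + 3*k + 4.
Solve (k + 1)·f(k+1) − (k + 2)·f(k) = k**2 + 3*k + 4.
deg f ≤ 2 (via 1,1,2).
Coefficient equations give f(k) = k*(k + 3).
Get s_k = R·t_k = k*(k + 3)/(k + 1) with R(k) = B(k−1)f(k)/C(k) = k*(k + 2)*(k + 3)/(k**2 + 3*k + 4).
Verify: (k**2 + 3*k + 4)/(k**2 + 3*k + 2) matches t_k.
Σ_(k=2)^n t_k = s_(n+1) − s_(2) = ((n**2 + 5*n + 4)/(n + 2)) − (10/3), i.e. (3*n**2 + 5*n - 8)/(3*(n + 2)).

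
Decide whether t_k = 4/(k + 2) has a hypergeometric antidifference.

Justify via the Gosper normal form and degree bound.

No. Not Gosper-summable.

Ratio r(k) = (k + 2)/(k + 3).
A = k + 2, B = k + 3, C = 1.
Solve (k + 2)·f(k+1) − (k + 2)·f(k) = 1.
From deg A=1, deg B=1, deg C=0: d=0.
Put f(k) = c0: A·f(k+1) − B(k−1)·f(k) − C = -1; need -1 = 0 — inconsistent ⇒ no f, not summable.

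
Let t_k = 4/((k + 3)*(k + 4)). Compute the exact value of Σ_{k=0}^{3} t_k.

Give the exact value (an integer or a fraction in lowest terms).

Σ = 16/21

The ratio is (k + 3)/(k + 5).
Gosper form: A/B · C(k+1)/C(k) with A=k + 3, B=k + 5, C=1.
Need (k + 3)·f(k+1) − (k + 4)·f(k) = 1.
Degrees (1,1,0) ⇒ d ≤ 1.
A polynomial solution: f(k) = k/3.
Certificate R = B(k−1)f/C = k*(k + 4)/3 gives s_k = 4*k/(3*(k + 3)).
Δs = 4/(k**2 + 7*k + 12), as required.
Telescoping: Σ = s_(4) − s_(0) = 16/21 − (0) = 16/21.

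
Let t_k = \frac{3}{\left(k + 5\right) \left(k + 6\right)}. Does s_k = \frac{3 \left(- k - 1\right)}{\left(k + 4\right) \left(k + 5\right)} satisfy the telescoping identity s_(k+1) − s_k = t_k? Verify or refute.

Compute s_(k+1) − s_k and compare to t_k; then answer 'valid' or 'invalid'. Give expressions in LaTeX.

Invalid: residual - \frac{18}{k^{3} + 15 k^{2} + 74 k + 120} ≠ 0.

s_(k+1) = 3*(-k - 2)/((k + 5)*(k + 6))
s_(k+1) − s_k = 3*(k - 2)/(k**3 + 15*k**2 + 74*k + 120)
(s_(k+1) − s_k) − t_k = -18/(k**3 + 15*k**2 + 74*k + 120)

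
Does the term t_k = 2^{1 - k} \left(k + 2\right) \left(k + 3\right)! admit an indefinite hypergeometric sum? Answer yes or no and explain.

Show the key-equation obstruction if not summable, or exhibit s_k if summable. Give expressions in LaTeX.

Ratio r(k) = (k + 3)*(k + 4)/(2*(k + 2)).
A = k/2 + 2, B = 1, C = k + 2.
f must satisfy (k/2 + 2)·f(k+1) − (1)·f(k) = k + 2.
d = 0 from the (1,0,1) case.
Solving with deg f ≤ 0: f(k) = 2.
Get s_k = R·t_k = 2**(2 - k)*factorial(k + 3) with R(k) = B(k−1)f(k)/C(k) = 2/(k + 2).
Δs = 2**(1 - k)*(k + 2)*factorial(k + 3), as required.

Yes. s_k = 2^{2 - k} \left(k + 3\right)!.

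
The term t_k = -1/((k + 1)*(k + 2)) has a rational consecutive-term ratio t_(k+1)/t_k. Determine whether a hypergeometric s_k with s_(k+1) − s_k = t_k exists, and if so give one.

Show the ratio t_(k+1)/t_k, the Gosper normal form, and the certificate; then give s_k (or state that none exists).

t_(k+1)/t_k = (k + 1)/(k + 3).
So A=k + 1 and B=k + 3, with C=1.
f must satisfy (k + 1)·f(k+1) − (k + 2)·f(k) = 1.
Degrees (1,1,0) ⇒ d ≤ 1.
Coefficient equations give f(k) = k.
So s_k = (B(k−1)f/C)·t_k = (k*(k + 2))·t_k = -k/(k + 1).
Verify: -1/(k**2 + 3*k + 2) matches t_k.

s_k = -k/(k + 1)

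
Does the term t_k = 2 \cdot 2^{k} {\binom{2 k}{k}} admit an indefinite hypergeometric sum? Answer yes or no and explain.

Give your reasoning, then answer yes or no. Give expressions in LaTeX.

No — t_k has no hypergeometric antidifference.

Compute t_(k+1)/t_k: get 4*(2*k + 1)/(k + 1).
So A=8*k + 4 and B=k + 1, with C=1.
Need (8*k + 4)·f(k+1) − (k)·f(k) = 1.
Degrees (1,1,0) ⇒ d ≤ -1.
deg f ≤ -1 is impossible — no certificate.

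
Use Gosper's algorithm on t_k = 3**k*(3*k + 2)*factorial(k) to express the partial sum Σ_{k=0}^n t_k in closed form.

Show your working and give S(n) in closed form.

S(n) = 3*3**n*factorial(n + 1) - 1

Ratio r(k) = 3*(k + 1)*(3*k + 5)/(3*k + 2).
A = 3*k + 3, B = 1, C = k + 2/3.
f must satisfy (3*k + 3)·f(k+1) − (1)·f(k) = k + 2/3.
Degrees (1,0,1) ⇒ d ≤ 0.
Solve for f: f(k) = 1/3 (degree 0 ≤ 0).
R(k) = B(k−1)·f(k)/C(k) = 1/(3*k + 2); s_k = R·t_k = 3**k*factorial(k).
Verify: 3**k*(3*k + 2)*factorial(k) matches t_k.
Evaluate: s_(n+1) = 3**(n + 1)*factorial(n + 1); subtract s_(0) = 1 ⇒ S(n) = 3*3**n*factorial(n + 1) - 1.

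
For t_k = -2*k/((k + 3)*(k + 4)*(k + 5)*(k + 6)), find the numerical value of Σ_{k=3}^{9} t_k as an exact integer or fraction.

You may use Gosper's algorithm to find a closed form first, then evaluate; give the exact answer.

Σ = -43/5460

The ratio is (k + 1)*(k + 3)/(k*(k + 7)).
Take A(k)=k + 3, B(k)=k + 7, C(k)=k.
Need (k + 3)·f(k+1) − (k + 6)·f(k) = k.
deg f ≤ 3 (via 1,1,1).
Solving with deg f ≤ 3: f(k) = k*(k - 1)*(k + 13)/120.
Then R = B(k−1)f/C = (k - 1)*(k + 6)*(k + 13)/120, so s_k = R(k)·t_k = k*(-k**2 - 12*k + 13)/(60*(k + 3)*(k + 4)*(k + 5)).
Verify: -2*k/(k**4 + 18*k**3 + 119*k**2 + 342*k + 360) matches t_k.
Sum = s_(10) − s_(3); s_(10) = -23/1820, s_(3) = -1/210 ⇒ -43/5460.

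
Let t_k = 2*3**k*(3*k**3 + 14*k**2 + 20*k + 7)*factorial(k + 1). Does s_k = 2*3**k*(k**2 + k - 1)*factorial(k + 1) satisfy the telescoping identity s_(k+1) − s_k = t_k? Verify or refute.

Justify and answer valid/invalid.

s_(k+1) = 6*3**k*(k**2 + 3*k + 1)*factorial(k + 2)
s_(k+1) − s_k = 2*3**k*(3*k**3 + 14*k**2 + 20*k + 7)*factorial(k + 1)
(s_(k+1) − s_k) − t_k = 0

Valid: the claim telescopes to t_k.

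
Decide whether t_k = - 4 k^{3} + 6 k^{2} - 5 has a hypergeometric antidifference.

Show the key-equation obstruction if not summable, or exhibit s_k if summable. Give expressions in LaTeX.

t_(k+1)/t_k = (4*k**3 + 6*k**2 + 3)/(4*k**3 - 6*k**2 + 5).
Take A(k)=1, B(k)=1, C(k)=k**3 - 3*k**2/2 + 5/4.
Key eq: (1)·f(k+1) = (1)·f(k) + (k**3 - 3*k**2/2 + 5/4).
Degrees (0,0,3) ⇒ d ≤ 4.
Solving with deg f ≤ 4: f(k) = k*(k**3 - 4*k**2 + 4*k + 4)/4.
Get s_k = R·t_k = k*(-k**3 + 4*k**2 - 4*k - 4) with R(k) = B(k−1)f(k)/C(k) = k*(k**3 - 4*k**2 + 4*k + 4)/(4*k**3 - 6*k**2 + 5).
s_(k+1) − s_k = -4*k**3 + 6*k**2 - 5 = t_k.

Yes. s_k = k \left(- k^{3} + 4 k^{2} - 4 k - 4\right).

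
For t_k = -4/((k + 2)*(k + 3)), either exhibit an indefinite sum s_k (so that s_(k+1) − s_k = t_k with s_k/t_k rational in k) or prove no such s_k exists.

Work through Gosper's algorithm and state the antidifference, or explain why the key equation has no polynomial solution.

s_k = -2*k/(k + 2)

t_(k+1)/t_k = (k + 2)/(k + 4).
A = k + 2, B = k + 4, C = 1.
Need (k + 2)·f(k+1) − (k + 3)·f(k) = 1.
Degrees (1,1,0) ⇒ d ≤ 1.
Coefficient equations give f(k) = k/2.
So s_k = (B(k−1)f/C)·t_k = (k*(k + 3)/2)·t_k = -2*k/(k + 2).
Verify: -4/(k**2 + 5*k + 6) matches t_k.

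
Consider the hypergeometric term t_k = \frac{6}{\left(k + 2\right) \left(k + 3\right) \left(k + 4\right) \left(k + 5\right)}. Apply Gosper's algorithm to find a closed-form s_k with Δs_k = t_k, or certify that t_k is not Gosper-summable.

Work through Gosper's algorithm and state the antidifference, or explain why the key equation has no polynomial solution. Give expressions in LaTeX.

r(k) = (k + 2)/(k + 6) after simplifying.
So A=k + 2 and B=k + 6, with C=1.
Need (k + 2)·f(k+1) − (k + 5)·f(k) = 1.
Degrees (1,1,0) ⇒ d ≤ 3.
Solving with deg f ≤ 3: f(k) = k*(k**2 + 9*k + 26)/72.
Certificate R = B(k−1)f/C = k*(k + 5)*(k**2 + 9*k + 26)/72 gives s_k = k*(k**2 + 9*k + 26)/(12*(k + 2)*(k + 3)*(k + 4)).
s_(k+1) − s_k = 6/(k**4 + 14*k**3 + 71*k**2 + 154*k + 120) = t_k.

s_k = \frac{k \left(k^{2} + 9 k + 26\right)}{12 \left(k + 2\right) \left(k + 3\right) \left(k + 4\right)}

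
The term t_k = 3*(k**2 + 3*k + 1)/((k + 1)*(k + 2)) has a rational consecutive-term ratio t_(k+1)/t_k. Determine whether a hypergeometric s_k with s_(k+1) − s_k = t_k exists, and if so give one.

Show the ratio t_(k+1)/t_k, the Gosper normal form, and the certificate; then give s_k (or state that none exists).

Ratio r(k) = (k + 1)*(3*k + (k + 1)**2 + 4)/((k + 3)*(k**2 + 3*k + 1)).
So A=k + 1 and B=k + 3, with C=k**2 + 3*k + 1.
Set up (k + 1)·f(k+1) − (k + 2)·f(k) − (k**2 + 3*k + 1) = 0.
Bound: deg f ≤ 2.
Coefficient equations give f(k) = k**2.
Certificate R = B(k−1)f/C = k**2*(k + 2)/(k**2 + 3*k + 1) gives s_k = 3*k**2/(k + 1).
Verify: 3*(k**2 + 3*k + 1)/(k**2 + 3*k + 2) matches t_k.

s_k = 3*k**2/(k + 1)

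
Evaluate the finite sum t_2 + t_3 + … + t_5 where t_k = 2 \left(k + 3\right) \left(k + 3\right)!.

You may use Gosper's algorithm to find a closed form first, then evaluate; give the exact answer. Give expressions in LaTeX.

Σ = 725520

r(k) = (k + 4)**2/(k + 3) after simplifying.
So A=k + 4 and B=1, with C=k + 3.
Key eq: (k + 4)·f(k+1) = (1)·f(k) + (k + 3).
Degrees (1,0,1) ⇒ d ≤ 0.
A polynomial solution: f(k) = 1.
Certificate R = B(k−1)f/C = 1/(k + 3) gives s_k = 2*factorial(k + 3).
s_(k+1) − s_k = 2*(k + 3)*factorial(k + 3) = t_k.
Telescoping: Σ = s_(6) − s_(2) = 725760 − (240) = 725520.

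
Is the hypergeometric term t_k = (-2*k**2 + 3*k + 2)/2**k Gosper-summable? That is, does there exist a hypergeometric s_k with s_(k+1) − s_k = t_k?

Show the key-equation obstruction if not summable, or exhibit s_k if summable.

The ratio is (2*k**2 + k - 3)/(2*(2*k**2 - 3*k - 2)).
Gosper form: A/B · C(k+1)/C(k) with A=1/2, B=1, C=k**2 - 3*k/2 - 1.
Solve (1/2)·f(k+1) − (1)·f(k) = k**2 - 3*k/2 - 1.
deg f ≤ 2 (via 0,0,2).
Solve for f: f(k) = -2*k**2 - k - 1 (degree 2 ≤ 2).
R(k) = B(k−1)·f(k)/C(k) = -2*(2*k**2 + k + 1)/((k - 2)*(2*k + 1)); s_k = R·t_k = 2**(1 - k)*(2*k**2 + k + 1).
Check: Δs_k = (-2*k**2 + 3*k + 2)/2**k. ✓

Yes. s_k = 2**(1 - k)*(2*k**2 + k + 1).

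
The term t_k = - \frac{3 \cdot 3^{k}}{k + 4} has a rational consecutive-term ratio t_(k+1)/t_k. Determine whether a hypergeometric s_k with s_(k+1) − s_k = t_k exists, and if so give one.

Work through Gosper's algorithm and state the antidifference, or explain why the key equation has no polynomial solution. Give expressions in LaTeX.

no hypergeometric antidifference exists

r(k) = 3*(k + 4)/(k + 5) after simplifying.
A = 3*k + 12, B = k + 5, C = 1.
f must satisfy (3*k + 12)·f(k+1) − (k + 4)·f(k) = 1.
Degrees (1,1,0) ⇒ d ≤ -1.
Negative degree bound (-1): no f exists, t_k not Gosper-summable.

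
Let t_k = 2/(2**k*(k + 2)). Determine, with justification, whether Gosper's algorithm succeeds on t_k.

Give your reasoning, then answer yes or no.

t_(k+1)/t_k = (k + 2)/(2*(k + 3)).
A = k/2 + 1, B = k + 3, C = 1.
Need (k/2 + 1)·f(k+1) − (k + 2)·f(k) = 1.
deg f ≤ -1 (via 1,1,0).
Bound -1 < 0, so the key equation has no polynomial solution.

No — t_k has no hypergeometric antidifference.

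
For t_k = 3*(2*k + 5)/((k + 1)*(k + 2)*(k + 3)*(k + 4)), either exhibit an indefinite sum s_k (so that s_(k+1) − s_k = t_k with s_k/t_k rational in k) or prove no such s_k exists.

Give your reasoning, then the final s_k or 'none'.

r(k) = (k + 1)*(2*k + 7)/((k + 5)*(2*k + 5)) after simplifying.
So A=k + 1 and B=k + 5, with C=k + 5/2.
Need (k + 1)·f(k+1) − (k + 4)·f(k) = k + 5/2.
d = 3 from the (1,1,1) case.
Coefficient equations give f(k) = k*(k + 2)*(k + 4)/6.
So s_k = (B(k−1)f/C)·t_k = (k*(k + 2)*(k + 4)**2/(3*(2*k + 5)))·t_k = k*(k + 4)/(k**2 + 4*k + 3).
s_(k+1) − s_k = 3*(2*k + 5)/(k**4 + 10*k**3 + 35*k**2 + 50*k + 24) = t_k.

s_k = k*(k + 4)/(k**2 + 4*k + 3)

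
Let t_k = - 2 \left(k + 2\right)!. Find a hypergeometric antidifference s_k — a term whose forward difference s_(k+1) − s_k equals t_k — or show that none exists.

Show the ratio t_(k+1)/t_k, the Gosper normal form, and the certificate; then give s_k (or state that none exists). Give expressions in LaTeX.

no hypergeometric antidifference exists

The ratio is k + 3.
Gosper form: A/B · C(k+1)/C(k) with A=k + 3, B=1, C=1.
Set up (k + 3)·f(k+1) − (1)·f(k) − (1) = 0.
Bound: deg f ≤ -1.
deg f ≤ -1 is impossible — no certificate.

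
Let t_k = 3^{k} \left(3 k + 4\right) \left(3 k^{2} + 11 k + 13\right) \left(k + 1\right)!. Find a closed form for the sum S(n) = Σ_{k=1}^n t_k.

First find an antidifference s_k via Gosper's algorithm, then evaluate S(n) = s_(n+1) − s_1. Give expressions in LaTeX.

S(n) = 9 \cdot 3^{n} n^{4} n! + 57 \cdot 3^{n} n^{3} n! + 135 \cdot 3^{n} n^{2} n! + 141 \cdot 3^{n} n n! + 54 \cdot 3^{n} n! - 54

The ratio is 3*(9*k**4 + 90*k**3 + 344*k**2 + 589*k + 378)/(9*k**3 + 45*k**2 + 83*k + 52).
Normal form (A,B,C) = (3*k + 6, 1, k**3 + 5*k**2 + 83*k/9 + 52/9).
Need (3*k + 6)·f(k+1) − (1)·f(k) = k**3 + 5*k**2 + 83*k/9 + 52/9.
d = 2 from the (1,0,3) case.
Solve for f: f(k) = (3*k**2 + 4*k + 2)/9 (degree 2 ≤ 2).
R(k) = B(k−1)·f(k)/C(k) = (3*k**2 + 4*k + 2)/((3*k + 4)*(3*k**2 + 11*k + 13)); s_k = R·t_k = 3**k*(3*k**2 + 4*k + 2)*factorial(k + 1).
Verify: 3**k*(3*k + 4)*(3*k**2 + 11*k + 13)*factorial(k + 1) matches t_k.
s_(n+1) = 3**(n + 1)*(3*n**2 + 10*n + 9)*factorial(n + 2) and s_(1) = 54, so S(n) = 9*3**n*n**4*factorial(n) + 57*3**n*n**3*factorial(n) + 135*3**n*n**2*factorial(n) + 141*3**n*n*factorial(n) + 54*3**n*factorial(n) - 54.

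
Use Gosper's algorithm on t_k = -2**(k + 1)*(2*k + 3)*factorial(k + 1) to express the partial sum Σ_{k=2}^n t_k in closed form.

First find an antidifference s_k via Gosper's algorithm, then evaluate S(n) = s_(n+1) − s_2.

S(n) = -4*2**n*factorial(n + 2) + 48

Compute t_(k+1)/t_k: get 2*(k + 2)*(2*k + 5)/(2*k + 3).
Normal form (A,B,C) = (2*k + 4, 1, k + 3/2).
Key eq: (2*k + 4)·f(k+1) = (1)·f(k) + (k + 3/2).
deg f ≤ 0 (via 1,0,1).
Coefficient equations give f(k) = 1/2.
R(k) = B(k−1)·f(k)/C(k) = 1/(2*k + 3); s_k = R·t_k = -2**(k + 1)*factorial(k + 1).
Δs = -2**(k + 1)*(2*k + 3)*factorial(k + 1), as required.
Evaluate: s_(n+1) = -2**(n + 2)*factorial(n + 2); subtract s_(2) = -48 ⇒ S(n) = -4*2**n*factorial(n + 2) + 48.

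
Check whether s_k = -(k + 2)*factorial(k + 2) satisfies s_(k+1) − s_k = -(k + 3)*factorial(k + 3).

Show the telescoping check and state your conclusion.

Invalid: residual (k + 2)*factorial(k + 2) ≠ 0.

s_(k+1) = -(k + 3)*factorial(k + 3)
s_(k+1) − s_k = -(k**2 + 5*k + 7)*factorial(k + 2)
(s_(k+1) − s_k) − t_k = (k + 2)*factorial(k + 2)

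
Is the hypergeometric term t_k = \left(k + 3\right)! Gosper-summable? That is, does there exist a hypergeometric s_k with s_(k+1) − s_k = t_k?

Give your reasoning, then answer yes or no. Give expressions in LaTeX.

No; the degree bound rules out any f.

Step 1: r(k) = k + 4.
A = k + 4, B = 1, C = 1.
f must satisfy (k + 4)·f(k+1) − (1)·f(k) = 1.
From deg A=1, deg B=0, deg C=0: d=-1.
Negative degree bound (-1): no f exists, t_k not Gosper-summable.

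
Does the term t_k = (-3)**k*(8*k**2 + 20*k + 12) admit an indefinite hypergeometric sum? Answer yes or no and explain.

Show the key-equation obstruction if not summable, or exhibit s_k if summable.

r(k) = 3*(-2*k**2 - 9*k - 10)/(2*k**2 + 5*k + 3) after simplifying.
Normal form (A,B,C) = (-3, 1, k**2 + 5*k/2 + 3/2).
Need (-3)·f(k+1) − (1)·f(k) = k**2 + 5*k/2 + 3/2.
d = 2 from the (0,0,2) case.
Match coefficients ⇒ f(k) = -k*(k + 1)/4.
Get s_k = R·t_k = -2*(-3)**k*k*(k + 1) with R(k) = B(k−1)f(k)/C(k) = -k/(2*(2*k + 3)).
s_(k+1) − s_k = 4*(-3)**k*(k + 1)*(2*k + 3) = t_k.

Yes. s_k = -2*(-3)**k*k*(k + 1).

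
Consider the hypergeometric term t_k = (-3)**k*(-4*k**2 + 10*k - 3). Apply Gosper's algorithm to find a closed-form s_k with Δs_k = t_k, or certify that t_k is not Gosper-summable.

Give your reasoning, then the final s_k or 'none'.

Ratio r(k) = 3*(-4*k**2 + 2*k + 3)/(4*k**2 - 10*k + 3).
Normal form (A,B,C) = (-3, 1, k**2 - 5*k/2 + 3/4).
Key eq: (-3)·f(k+1) = (1)·f(k) + (k**2 - 5*k/2 + 3/4).
Bound: deg f ≤ 2.
Match coefficients ⇒ f(k) = -(k - 3)*(k - 1)/4.
R(k) = B(k−1)·f(k)/C(k) = -(k - 3)*(k - 1)/(4*k**2 - 10*k + 3); s_k = R·t_k = (-3)**k*(k**2 - 4*k + 3).
s_(k+1) − s_k = (-3)**k*(-4*k**2 + 10*k - 3) = t_k.

s_k = (-3)**k*(k**2 - 4*k + 3)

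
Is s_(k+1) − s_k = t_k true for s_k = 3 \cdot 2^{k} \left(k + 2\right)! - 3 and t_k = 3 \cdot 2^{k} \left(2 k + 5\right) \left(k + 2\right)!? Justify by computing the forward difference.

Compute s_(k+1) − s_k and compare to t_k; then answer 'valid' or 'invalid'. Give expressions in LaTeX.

s_(k+1) = 3*2**(k + 1)*factorial(k + 3) - 3
s_(k+1) − s_k = 3*2**k*(2*k + 5)*factorial(k + 2)
(s_(k+1) − s_k) − t_k = 0

valid; difference matches t_k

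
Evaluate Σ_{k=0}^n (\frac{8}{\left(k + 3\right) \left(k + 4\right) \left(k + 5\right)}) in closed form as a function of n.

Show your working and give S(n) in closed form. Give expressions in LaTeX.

S(n) = \frac{n^{2} + 9 n + 8}{3 \left(n^{2} + 9 n + 20\right)}

Step 1: r(k) = (k + 3)/(k + 6).
So A=k + 3 and B=k + 6, with C=1.
Need (k + 3)·f(k+1) − (k + 5)·f(k) = 1.
Degrees (1,1,0) ⇒ d ≤ 2.
Match coefficients ⇒ f(k) = k*(k + 7)/24.
Certificate R = B(k−1)f/C = k*(k + 5)*(k + 7)/24 gives s_k = k*(k + 7)/(3*(k + 3)*(k + 4)).
s_(k+1) − s_k = 8/(k**3 + 12*k**2 + 47*k + 60) = t_k.
s_(n+1) = (n**2 + 9*n + 8)/(3*(n**2 + 9*n + 20)) and s_(0) = 0, so S(n) = (n**2 + 9*n + 8)/(3*(n**2 + 9*n + 20)).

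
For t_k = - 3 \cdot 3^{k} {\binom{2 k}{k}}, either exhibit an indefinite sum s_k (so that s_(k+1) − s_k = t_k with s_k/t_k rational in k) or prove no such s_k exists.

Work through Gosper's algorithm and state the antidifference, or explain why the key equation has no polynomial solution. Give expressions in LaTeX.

none (Gosper's algorithm certifies no s_k)

r(k) = 6*(2*k + 1)/(k + 1) after simplifying.
Take A(k)=12*k + 6, B(k)=k + 1, C(k)=1.
f must satisfy (12*k + 6)·f(k+1) − (k)·f(k) = 1.
d = -1 from the (1,1,0) case.
Negative degree bound (-1): no f exists, t_k not Gosper-summable.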